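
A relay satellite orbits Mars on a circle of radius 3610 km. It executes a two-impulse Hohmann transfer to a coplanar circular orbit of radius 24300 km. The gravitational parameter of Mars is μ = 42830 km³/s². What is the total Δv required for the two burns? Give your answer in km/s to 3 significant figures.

Δv = 1.75 km/s

Semi-major axis of the transfer orbit: a_t = (3610 + 24300)/2 = 13955 km.
At r₁ the circular-orbit speed is v₁ = √(μ/r₁) = 3.444 km/s.
On the transfer ellipse at r₁, vis-viva gives v_p = √[μ(2/r₁ − 1/a_t)] = 4.545 km/s.
First burn Δv₁ = |v_p − v₁| = 1.101 km/s.
Circular speed at r₂: v₂ = √(μ/r₂) = 1.3276 km/s.
Transfer-orbit speed at r₂: v_a = √[μ(2/r₂ − 1/a_t)] = 0.67524 km/s.
Second burn Δv₂ = |v₂ − v_a| = 0.6524 km/s.
Total Δv = Δv₁ + Δv₂ = 1.753 km/s.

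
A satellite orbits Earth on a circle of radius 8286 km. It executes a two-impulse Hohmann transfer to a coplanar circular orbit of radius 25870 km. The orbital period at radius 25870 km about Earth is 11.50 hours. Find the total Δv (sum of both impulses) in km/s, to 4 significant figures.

Δv = 2.792 km/s

From Kepler's third law T² = 4π²r³/μ at r = 25870 km, T = 11.50 hours = 11.50 × 3600 s = 41400 s: μ = 4π²r³/T² = 3.98794×10^5 km³/s².
The Hohmann ellipse has a_t = (r₁ + r₂)/2 = 17078 km.
Circular speed at r₁: v₁ = √(μ/r₁) = √(3.98794×10^5/8286) = 6.937 km/s.
Transfer-orbit speed at r₁ (vis-viva): v_p = √[μ(2/r₁ − 1/a_t)] = 8.538 km/s.
First burn Δv₁ = |v_p − v₁| = 1.601 km/s.
At r₂, v₂ = √(μ/r₂) = 3.926 km/s.
Transfer-orbit speed at r₂: v_a = √[μ(2/r₂ − 1/a_t)] = 2.735 km/s.
Second burn Δv₂ = |v₂ − v_a| = 1.191 km/s.
Total Δv = Δv₁ + Δv₂ = 2.792 km/s.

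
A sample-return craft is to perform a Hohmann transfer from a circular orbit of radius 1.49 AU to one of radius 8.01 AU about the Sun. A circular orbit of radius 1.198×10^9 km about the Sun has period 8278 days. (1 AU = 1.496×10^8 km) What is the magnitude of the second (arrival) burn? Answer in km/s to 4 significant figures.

From Kepler's third law T² = 4π²r³/μ at r = 1.198×10^9 km, T = 8278 days = 8278 × 86400 s = 7.152192×10^8 s: μ = 4π²r³/T² = 1.32694×10^11 km³/s².
In km: r₁ = 1.49 × 1.496×10^8 = 2.22904×10^8 km; r₂ = 8.01 × 1.496×10^8 = 1.198296×10^9 km.
Semi-major axis of the transfer orbit: a_t = (2.22904×10^8 + 1.198296×10^9)/2 = 7.106×10^8 km.
Circular speed at r = 1.198296×10^9 km: v_c = √(μ/r) = 10.523 km/s.
Vis-viva on the transfer ellipse at r = 1.198296×10^9 km gives v_t = √[μ(2/r − 1/a_t)] = 5.8937 km/s.
Δv₂ = |v_t − v_c| = |5.8937 − 10.523| = 4.629 km/s.

Δv₂ = 4.629 km/s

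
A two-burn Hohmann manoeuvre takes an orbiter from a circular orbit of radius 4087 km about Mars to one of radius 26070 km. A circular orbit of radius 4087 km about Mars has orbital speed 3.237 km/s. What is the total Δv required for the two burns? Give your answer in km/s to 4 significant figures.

Δv = 1.634 km/s

From the circular-orbit relation v² = μ/r at r = 4087 km: μ = v²r = (3.237)² × 4087 = 42824.3 km³/s².
The Hohmann ellipse has a_t = (r₁ + r₂)/2 = 15078.5 km.
At r₁ the circular-orbit speed is v₁ = √(μ/r₁) = 3.2370 km/s.
Transfer-orbit speed at r₁ (vis-viva equation): v_p = √[μ(2/r₁ − 1/a_t)] = 4.2563 km/s.
First burn Δv₁ = |v_p − v₁| = 1.0193 km/s.
At r₂, v₂ = √(μ/r₂) = 1.28166 km/s.
Transfer-orbit speed at r₂: v_a = √[μ(2/r₂ − 1/a_t)] = 0.667264 km/s.
Second burn Δv₂ = |v₂ − v_a| = 0.61440 km/s.
Total Δv = Δv₁ + Δv₂ = 1.634 km/s.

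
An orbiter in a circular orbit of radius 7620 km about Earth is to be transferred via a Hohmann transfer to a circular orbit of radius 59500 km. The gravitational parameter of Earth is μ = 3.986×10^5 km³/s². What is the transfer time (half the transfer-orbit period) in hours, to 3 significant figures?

t = 8.50 hours

Transfer-ellipse semi-major axis a_t = (r₁ + r₂)/2 = (7620 + 59500)/2 = 33560 km.
Half the transfer-orbit period gives t = π√(a_t³/μ) = 30590 s.
Converting: 30590 s ÷ 3600 s/hour = 8.50 hours.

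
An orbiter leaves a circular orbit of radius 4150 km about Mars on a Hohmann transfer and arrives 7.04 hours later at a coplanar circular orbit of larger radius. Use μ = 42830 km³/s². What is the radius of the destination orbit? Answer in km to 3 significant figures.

r₂ = 24000 km

Transfer time t = 7.04 hours = 25344 s, and t = π√(a_t³/μ).
So a_t = (μ t²/π²)^(1/3) = (42830 × (25344)² / π²)^(1/3) = 14073 km.
Since a_t = (r₁ + r₂)/2, r₂ = 2a_t − r₁ = 2×14073 − 4150 = 23996 km.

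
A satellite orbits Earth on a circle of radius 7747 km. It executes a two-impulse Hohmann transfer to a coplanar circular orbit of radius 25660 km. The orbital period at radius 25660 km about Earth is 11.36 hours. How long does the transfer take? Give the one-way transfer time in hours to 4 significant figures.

t = 2.983 hours

From Kepler's third law T² = 4π²r³/μ at r = 25660 km, T = 11.36 hours = 11.36 × 3600 s = 40896 s: μ = 4π²r³/T² = 3.98812×10^5 km³/s².
The Hohmann ellipse has a_t = (r₁ + r₂)/2 = 16703.5 km.
Half the transfer-orbit period gives t = π√(a_t³/μ) = 10740 s.
Converting: 10740 s ÷ 3600 s/hour = 2.983 hours.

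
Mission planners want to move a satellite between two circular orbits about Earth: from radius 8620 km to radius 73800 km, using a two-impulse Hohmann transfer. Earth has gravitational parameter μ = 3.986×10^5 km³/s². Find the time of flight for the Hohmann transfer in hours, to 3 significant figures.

t = 11.6 hours

Semi-major axis of the transfer orbit: a_t = (8620 + 73800)/2 = 41210 km.
Half the transfer-orbit period gives t = π√(a_t³/μ) = 41630 s.
Converting: 41630 s ÷ 3600 s/hour = 11.6 hours.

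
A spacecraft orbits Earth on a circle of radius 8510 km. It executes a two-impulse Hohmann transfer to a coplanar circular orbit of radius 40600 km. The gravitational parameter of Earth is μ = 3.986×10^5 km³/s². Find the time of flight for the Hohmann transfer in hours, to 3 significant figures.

t = 5.32 hours

Semi-major axis of the transfer orbit: a_t = (8510 + 40600)/2 = 24555 km.
By Kepler's third law the transfer-orbit period is T = 2π√(a_t³/μ), so t = T/2 = 19150 s.
Converting: 19150 s ÷ 3600 s/hour = 5.32 hours.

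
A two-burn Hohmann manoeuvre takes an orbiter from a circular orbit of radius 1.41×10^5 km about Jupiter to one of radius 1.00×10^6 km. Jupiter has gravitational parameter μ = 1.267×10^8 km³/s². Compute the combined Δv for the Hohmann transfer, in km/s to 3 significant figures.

Δv = 15.4 km/s

Transfer-ellipse semi-major axis a_t = (r₁ + r₂)/2 = (1.410×10^5 + 1.000×10^6)/2 = 5.705×10^5 km.
At r₁ the circular-orbit speed is v₁ = √(μ/r₁) = 29.976 km/s.
On the transfer ellipse at r₁, v² = μ(2/r − 1/a) gives v_p = √[μ(2/r₁ − 1/a_t)] = 39.687 km/s.
First burn Δv₁ = |v_p − v₁| = 9.711 km/s.
At r₂, v₂ = √(μ/r₂) = 11.256 km/s.
Transfer-orbit speed at r₂: v_a = √[μ(2/r₂ − 1/a_t)] = 5.5959 km/s.
Second burn Δv₂ = |v₂ − v_a| = 5.660 km/s.
Total Δv = Δv₁ + Δv₂ = 15.37 km/s.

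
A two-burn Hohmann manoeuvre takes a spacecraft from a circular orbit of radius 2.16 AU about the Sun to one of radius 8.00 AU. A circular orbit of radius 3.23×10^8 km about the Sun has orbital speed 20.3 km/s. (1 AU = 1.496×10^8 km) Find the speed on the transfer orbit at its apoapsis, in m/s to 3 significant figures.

v = 6880 m/s

From the circular-orbit relation v² = μ/r at r = 3.23×10^8 km: μ = v²r = (20.3)² × 3.23×10^8 = 1.33105×10^11 km³/s².
In km: r₁ = 2.16 × 1.496×10^8 = 3.23136×10^8 km; r₂ = 8.00 × 1.496×10^8 = 1.1968×10^9 km.
Transfer-ellipse semi-major axis a_t = (r₁ + r₂)/2 = (3.23136×10^8 + 1.1968×10^9)/2 = 7.59968×10^8 km.
The apoapsis of the transfer ellipse is at r = 1.1968×10^9 km.
From the vis-viva equation, v = √[μ(2/r − 1/a_t)] = 6.877 km/s.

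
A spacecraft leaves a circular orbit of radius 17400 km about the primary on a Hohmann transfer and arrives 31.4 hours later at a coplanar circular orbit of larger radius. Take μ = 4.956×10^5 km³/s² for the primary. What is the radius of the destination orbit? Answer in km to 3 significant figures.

r₂ = 1.55×10^5 km

Transfer time t = 31.4 hours = 1.1304×10^5 s, and t = π√(a_t³/μ).
So a_t = (μ t²/π²)^(1/3) = (4.956×10^5 × (1.1304×10^5)² / π²)^(1/3) = 86251 km.
Since a_t = (r₁ + r₂)/2, r₂ = 2a_t − r₁ = 2×86251 − 17400 = 1.55102×10^5 km.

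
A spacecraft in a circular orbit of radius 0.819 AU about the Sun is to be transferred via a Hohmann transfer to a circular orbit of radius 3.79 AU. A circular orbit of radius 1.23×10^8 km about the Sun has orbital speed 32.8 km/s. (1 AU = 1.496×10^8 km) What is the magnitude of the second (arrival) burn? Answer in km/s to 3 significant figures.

Δv₂ = 6.17 km/s

From the circular-orbit relation v² = μ/r at r = 1.23×10^8 km: μ = v²r = (32.8)² × 1.23×10^8 = 1.32328×10^11 km³/s².
In km: r₁ = 0.819 × 1.496×10^8 = 1.225224×10^8 km; r₂ = 3.79 × 1.496×10^8 = 5.66984×10^8 km.
Semi-major axis of the transfer orbit: a_t = (1.225224×10^8 + 5.66984×10^8)/2 = 3.447532×10^8 km.
On the circular orbit at r = 5.66984×10^8 km, v_c = √(μ/r) = 15.277 km/s.
Vis-viva on the transfer ellipse at r = 5.66984×10^8 km gives v_t = √[μ(2/r − 1/a_t)] = 9.1074 km/s.
Δv₂ = |v_t − v_c| = |9.1074 − 15.277| = 6.170 km/s.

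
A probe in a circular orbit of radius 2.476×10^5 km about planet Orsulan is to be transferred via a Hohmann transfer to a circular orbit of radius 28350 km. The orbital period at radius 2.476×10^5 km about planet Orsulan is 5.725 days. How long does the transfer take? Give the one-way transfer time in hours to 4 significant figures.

t = 28.58 hours

From Kepler's third law T² = 4π²r³/μ at r = 2.476×10^5 km, T = 5.725 days = 5.725 × 86400 s = 4.9464×10^5 s: μ = 4π²r³/T² = 2.44925×10^6 km³/s².
The Hohmann ellipse has a_t = (r₁ + r₂)/2 = 1.37975×10^5 km.
Half the transfer-orbit period gives t = π√(a_t³/μ) = 1.029×10^5 s.
Converting: 1.029×10^5 s ÷ 3600 s/hour = 28.58 hours.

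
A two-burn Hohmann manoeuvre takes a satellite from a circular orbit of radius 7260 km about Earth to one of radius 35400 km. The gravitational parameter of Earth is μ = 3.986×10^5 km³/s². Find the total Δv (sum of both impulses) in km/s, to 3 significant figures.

Transfer-ellipse semi-major axis a_t = (r₁ + r₂)/2 = (7260 + 35400)/2 = 21330 km.
At r₁ the circular-orbit speed is v₁ = √(μ/r₁) = 7.410 km/s.
On the transfer ellipse at r₁, vis-viva equation gives v_p = √[μ(2/r₁ − 1/a_t)] = 9.546 km/s.
First burn Δv₁ = |v_p − v₁| = 2.136 km/s.
At r₂, v₂ = √(μ/r₂) = 3.356 km/s.
Transfer-orbit speed at r₂: v_a = √[μ(2/r₂ − 1/a_t)] = 1.958 km/s.
Second burn Δv₂ = |v₂ − v_a| = 1.398 km/s.
Δv = Δv₁ + Δv₂ = 2.136 + 1.398 = 3.534 km/s.

Δv = 3.53 km/s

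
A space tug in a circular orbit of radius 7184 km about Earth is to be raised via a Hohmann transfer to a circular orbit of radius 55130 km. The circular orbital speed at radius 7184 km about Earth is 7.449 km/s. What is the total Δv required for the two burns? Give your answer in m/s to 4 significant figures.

Δv = 3857 m/s

From the circular-orbit relation v² = μ/r at r = 7184 km: μ = v²r = (7.449)² × 7184 = 3.98623×10^5 km³/s².
Semi-major axis of the transfer orbit: a_t = (7184 + 55130)/2 = 31157 km.
Circular speed at r₁: v₁ = √(μ/r₁) = √(3.98623×10^5/7184) = 7.4490 km/s.
On the transfer ellipse at r₁, vis-viva equation gives v_p = √[μ(2/r₁ − 1/a_t)] = 9.9086 km/s.
First burn Δv₁ = |v_p − v₁| = 2.4596 km/s.
Circular speed at r₂: v₂ = √(μ/r₂) = 2.6890 km/s.
Transfer-orbit speed at r₂: v_a = √[μ(2/r₂ − 1/a_t)] = 1.2912 km/s.
Second burn Δv₂ = |v₂ − v_a| = 1.3978 km/s.
Δv = Δv₁ + Δv₂ = 2.4596 + 1.3978 = 3.857 km/s.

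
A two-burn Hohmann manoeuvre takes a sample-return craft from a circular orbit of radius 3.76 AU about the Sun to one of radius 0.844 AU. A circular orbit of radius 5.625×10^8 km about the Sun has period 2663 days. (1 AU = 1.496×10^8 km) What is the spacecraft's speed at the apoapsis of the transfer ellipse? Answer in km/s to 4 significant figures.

From Kepler's third law T² = 4π²r³/μ at r = 5.625×10^8 km, T = 2663 days = 2663 × 86400 s = 2.300832×10^8 s: μ = 4π²r³/T² = 1.32726×10^11 km³/s².
In km: r₁ = 3.76 × 1.496×10^8 = 5.62496×10^8 km; r₂ = 0.844 × 1.496×10^8 = 1.262624×10^8 km.
Semi-major axis of the transfer orbit: a_t = (5.62496×10^8 + 1.262624×10^8)/2 = 3.443792×10^8 km.
At apoapsis, r = 5.62496×10^8 km.
Vis-viva: v = √[μ(2/r − 1/a_t)] = √[1.32726×10^11 × (2/5.62496×10^8 − 1/3.443792×10^8)] = 9.301 km/s.

v = 9.301 km/s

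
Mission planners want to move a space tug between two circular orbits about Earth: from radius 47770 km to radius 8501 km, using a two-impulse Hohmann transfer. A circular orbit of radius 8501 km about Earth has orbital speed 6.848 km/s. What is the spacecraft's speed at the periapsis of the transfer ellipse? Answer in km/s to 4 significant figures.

From the circular-orbit relation v² = μ/r at r = 8501 km: μ = v²r = (6.848)² × 8501 = 3.98655×10^5 km³/s².
The Hohmann ellipse has a_t = (r₁ + r₂)/2 = 28135.5 km.
At periapsis, r = 8501 km.
From the vis-viva equation, v = √[μ(2/r − 1/a_t)] = 8.923 km/s.

v = 8.923 km/s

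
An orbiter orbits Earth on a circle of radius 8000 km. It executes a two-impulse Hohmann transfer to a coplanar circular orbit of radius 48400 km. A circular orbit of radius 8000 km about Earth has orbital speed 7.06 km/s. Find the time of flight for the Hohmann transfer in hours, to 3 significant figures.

From the circular-orbit relation v² = μ/r at r = 8000 km: μ = v²r = (7.06)² × 8000 = 3.98749×10^5 km³/s².
Transfer-ellipse semi-major axis a_t = (r₁ + r₂)/2 = (8000 + 48400)/2 = 28200 km.
Transfer time t = π√(a_t³/μ) = π√((28200)³ / 3.98749×10^5) = 23560 s.
Converting: 23560 s ÷ 3600 s/hour = 6.54 hours.

t = 6.54 hours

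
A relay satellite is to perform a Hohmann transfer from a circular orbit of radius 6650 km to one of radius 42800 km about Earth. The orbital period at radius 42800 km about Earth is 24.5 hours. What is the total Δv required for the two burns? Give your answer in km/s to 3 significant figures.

From Kepler's third law T² = 4π²r³/μ at r = 42800 km, T = 24.5 hours = 24.5 × 3600 s = 88200 s: μ = 4π²r³/T² = 3.97882×10^5 km³/s².
Transfer-ellipse semi-major axis a_t = (r₁ + r₂)/2 = (6650 + 42800)/2 = 24725 km.
At r₁ the circular-orbit speed is v₁ = √(μ/r₁) = 7.7351 km/s.
On the transfer ellipse at r₁, vis-viva gives v_p = √[μ(2/r₁ − 1/a_t)] = 10.177 km/s.
First burn Δv₁ = |v_p − v₁| = 2.442 km/s.
At r₂, v₂ = √(μ/r₂) = 3.049 km/s.
Transfer-orbit speed at r₂: v_a = √[μ(2/r₂ − 1/a_t)] = 1.581 km/s.
Second burn Δv₂ = |v₂ − v_a| = 1.468 km/s.
Δv = Δv₁ + Δv₂ = 2.442 + 1.468 = 3.910 km/s.

Δv = 3.91 km/s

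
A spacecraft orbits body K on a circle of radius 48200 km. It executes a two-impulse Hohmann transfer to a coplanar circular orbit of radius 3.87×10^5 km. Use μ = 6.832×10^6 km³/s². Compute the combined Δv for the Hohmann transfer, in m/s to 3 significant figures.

The Hohmann ellipse has a_t = (r₁ + r₂)/2 = 2.176×10^5 km.
At r₁ the circular-orbit speed is v₁ = √(μ/r₁) = 11.9056 km/s.
Transfer-orbit speed at r₁ (vis-viva): v_p = √[μ(2/r₁ − 1/a_t)] = 15.8773 km/s.
First burn Δv₁ = |v_p − v₁| = 3.972 km/s.
At r₂, v₂ = √(μ/r₂) = 4.2016 km/s.
Transfer-orbit speed at r₂: v_a = √[μ(2/r₂ − 1/a_t)] = 1.9775 km/s.
Second burn Δv₂ = |v₂ − v_a| = 2.224 km/s.
Total Δv = Δv₁ + Δv₂ = 6.196 km/s.

Δv = 6200 m/s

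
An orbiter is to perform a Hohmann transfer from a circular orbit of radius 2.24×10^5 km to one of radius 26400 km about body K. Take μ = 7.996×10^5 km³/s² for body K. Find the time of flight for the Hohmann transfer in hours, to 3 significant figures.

t = 43.2 hours

Semi-major axis of the transfer orbit: a_t = (2.240×10^5 + 26400)/2 = 1.252×10^5 km.
Half the transfer-orbit period gives t = π√(a_t³/μ) = 1.556×10^5 s.
Converting: 1.556×10^5 s ÷ 3600 s/hour = 43.2 hours.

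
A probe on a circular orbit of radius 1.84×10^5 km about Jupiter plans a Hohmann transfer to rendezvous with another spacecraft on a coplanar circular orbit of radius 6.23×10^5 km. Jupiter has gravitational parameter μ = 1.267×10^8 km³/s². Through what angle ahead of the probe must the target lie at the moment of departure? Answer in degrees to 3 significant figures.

φ = 86.2°

Transfer-ellipse semi-major axis a_t = (r₁ + r₂)/2 = (1.840×10^5 + 6.230×10^5)/2 = 4.035×10^5 km.
Transfer time t = π√(a_t³/μ) = 71536 s.
Target angular speed ω₂ = √(μ/r₂³) = 2.2891×10^-5 rad/s.
Angle swept by the target during transfer: ω₂·t = 1.6375 rad = 93.82°.
Arrival is 180° from departure on the ellipse, so φ = 180° − 93.82° = 86.2°.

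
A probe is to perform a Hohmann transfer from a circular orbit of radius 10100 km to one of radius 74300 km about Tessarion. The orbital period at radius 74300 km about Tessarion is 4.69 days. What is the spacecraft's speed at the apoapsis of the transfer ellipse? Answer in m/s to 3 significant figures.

v = 564 m/s

From Kepler's third law T² = 4π²r³/μ at r = 74300 km, T = 4.69 days = 4.69 × 86400 s = 4.05216×10^5 s: μ = 4π²r³/T² = 98617.3 km³/s².
Semi-major axis of the transfer orbit: a_t = (10100 + 74300)/2 = 42200 km.
The apoapsis of the transfer ellipse is at r = 74300 km.
Vis-viva: v = √[μ(2/r − 1/a_t)] = √[98617.3 × (2/74300 − 1/42200)] = 0.5636 km/s.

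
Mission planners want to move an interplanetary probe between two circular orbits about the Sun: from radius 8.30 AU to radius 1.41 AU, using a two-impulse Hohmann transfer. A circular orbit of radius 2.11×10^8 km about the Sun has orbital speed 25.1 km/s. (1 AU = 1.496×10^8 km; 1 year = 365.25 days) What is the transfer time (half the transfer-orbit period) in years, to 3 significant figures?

t = 5.34 years

From the circular-orbit relation v² = μ/r at r = 2.11×10^8 km: μ = v²r = (25.1)² × 2.11×10^8 = 1.32932×10^11 km³/s².
In km: r₁ = 8.30 × 1.496×10^8 = 1.24168×10^9 km; r₂ = 1.41 × 1.496×10^8 = 2.10936×10^8 km.
Semi-major axis of the transfer orbit: a_t = (1.24168×10^9 + 2.10936×10^8)/2 = 7.26308×10^8 km.
Half the transfer-orbit period gives t = π√(a_t³/μ) = 1.6866×10^8 s.
Converting: 1.6866×10^8 s ÷ 3.15576×10^7 s/year (365.25 × 86400) = 5.34 years.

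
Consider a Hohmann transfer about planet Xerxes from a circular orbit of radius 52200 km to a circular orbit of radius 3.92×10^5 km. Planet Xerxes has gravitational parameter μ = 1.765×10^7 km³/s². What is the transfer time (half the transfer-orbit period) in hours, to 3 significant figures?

t = 21.7 hours

Semi-major axis of the transfer orbit: a_t = (52200 + 3.920×10^5)/2 = 2.221×10^5 km.
By Kepler's third law the transfer-orbit period is T = 2π√(a_t³/μ), so t = T/2 = 78270 s.
Converting: 78270 s ÷ 3600 s/hour = 21.7 hours.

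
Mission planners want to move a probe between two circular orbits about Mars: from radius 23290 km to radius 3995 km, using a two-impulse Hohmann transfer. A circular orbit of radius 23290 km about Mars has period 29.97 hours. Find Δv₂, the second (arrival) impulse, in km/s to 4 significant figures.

From Kepler's third law T² = 4π²r³/μ at r = 23290 km, T = 29.97 hours = 29.97 × 3600 s = 1.07892×10^5 s: μ = 4π²r³/T² = 42844.0 km³/s².
The Hohmann ellipse has a_t = (r₁ + r₂)/2 = 13642.5 km.
Circular speed at r = 3995 km: v_c = √(μ/r) = 3.275 km/s.
Transfer-orbit speed at the same r (vis-viva, a = a_t): v_t = √[μ(2/r − 1/a_t)] = 4.279 km/s.
Δv₂ = |v_t − v_c| = |4.279 − 3.275| = 1.004 km/s.

Δv₂ = 1.004 km/s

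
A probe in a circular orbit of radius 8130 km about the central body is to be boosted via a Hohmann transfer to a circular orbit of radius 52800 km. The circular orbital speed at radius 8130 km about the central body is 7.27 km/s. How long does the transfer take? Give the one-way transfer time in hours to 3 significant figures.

From the circular-orbit relation v² = μ/r at r = 8130 km: μ = v²r = (7.27)² × 8130 = 4.29694×10^5 km³/s².
Semi-major axis of the transfer orbit: a_t = (8130 + 52800)/2 = 30465 km.
By Kepler's third law the transfer-orbit period is T = 2π√(a_t³/μ), so t = T/2 = 25480 s.
Converting: 25480 s ÷ 3600 s/hour = 7.08 hours.

t = 7.08 hours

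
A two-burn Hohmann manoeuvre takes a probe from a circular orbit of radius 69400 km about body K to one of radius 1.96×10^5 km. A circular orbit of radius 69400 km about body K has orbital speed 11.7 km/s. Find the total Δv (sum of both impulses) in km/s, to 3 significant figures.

Δv = 4.45 km/s

From the circular-orbit relation v² = μ/r at r = 69400 km: μ = v²r = (11.7)² × 69400 = 9.50017×10^6 km³/s².
The Hohmann ellipse has a_t = (r₁ + r₂)/2 = 1.327×10^5 km.
At r₁ the circular-orbit speed is v₁ = √(μ/r₁) = 11.7000 km/s.
On the transfer ellipse at r₁, v² = μ(2/r − 1/a) gives v_p = √[μ(2/r₁ − 1/a_t)] = 14.2193 km/s.
First burn Δv₁ = |v_p − v₁| = 2.5193 km/s.
Circular speed at r₂: v₂ = √(μ/r₂) = 6.9621 km/s.
Transfer-orbit speed at r₂: v_a = √[μ(2/r₂ − 1/a_t)] = 5.0348 km/s.
Second burn Δv₂ = |v₂ − v_a| = 1.9273 km/s.
Δv = Δv₁ + Δv₂ = 2.5193 + 1.9273 = 4.447 km/s.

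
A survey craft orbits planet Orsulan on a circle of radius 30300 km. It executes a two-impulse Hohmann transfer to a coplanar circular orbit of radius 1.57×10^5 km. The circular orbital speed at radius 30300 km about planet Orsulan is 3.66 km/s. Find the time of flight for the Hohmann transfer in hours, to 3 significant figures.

t = 39.3 hours

From the circular-orbit relation v² = μ/r at r = 30300 km: μ = v²r = (3.66)² × 30300 = 4.05887×10^5 km³/s².
Semi-major axis of the transfer orbit: a_t = (30300 + 1.570×10^5)/2 = 93650 km.
By Kepler's third law the transfer-orbit period is T = 2π√(a_t³/μ), so t = T/2 = 1.4132×10^5 s.
Converting: 1.4132×10^5 s ÷ 3600 s/hour = 39.3 hours.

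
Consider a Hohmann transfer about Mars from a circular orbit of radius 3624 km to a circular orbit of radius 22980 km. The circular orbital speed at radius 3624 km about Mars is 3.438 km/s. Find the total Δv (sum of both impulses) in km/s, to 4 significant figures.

From the circular-orbit relation v² = μ/r at r = 3624 km: μ = v²r = (3.438)² × 3624 = 42835.1 km³/s².
Semi-major axis of the transfer orbit: a_t = (3624 + 22980)/2 = 13302 km.
Circular speed at r₁: v₁ = √(μ/r₁) = √(42835.1/3624) = 3.4380 km/s.
On the transfer ellipse at r₁, v² = μ(2/r − 1/a) gives v_p = √[μ(2/r₁ − 1/a_t)] = 4.5188 km/s.
First burn Δv₁ = |v_p − v₁| = 1.0808 km/s.
Circular speed at r₂: v₂ = √(μ/r₂) = 1.36529 km/s.
Transfer-orbit speed at r₂: v_a = √[μ(2/r₂ − 1/a_t)] = 0.712624 km/s.
Second burn Δv₂ = |v₂ − v_a| = 0.65267 km/s.
Δv = Δv₁ + Δv₂ = 1.0808 + 0.65267 = 1.733 km/s.

Δv = 1.733 km/s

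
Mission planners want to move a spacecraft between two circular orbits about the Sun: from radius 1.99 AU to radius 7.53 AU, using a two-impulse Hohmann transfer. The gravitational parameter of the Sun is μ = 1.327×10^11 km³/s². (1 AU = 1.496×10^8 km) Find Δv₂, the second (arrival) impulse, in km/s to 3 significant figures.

Δv₂ = 3.84 km/s

In km: r₁ = 1.99 × 1.496×10^8 = 2.97704×10^8 km; r₂ = 7.53 × 1.496×10^8 = 1.126488×10^9 km.
The Hohmann ellipse has a_t = (r₁ + r₂)/2 = 7.12096×10^8 km.
On the circular orbit at r = 1.126488×10^9 km, v_c = √(μ/r) = 10.854 km/s.
Transfer-orbit speed at the same r (vis-viva, a = a_t): v_t = √[μ(2/r − 1/a_t)] = 7.0177 km/s.
Δv₂ = |v_t − v_c| = |7.0177 − 10.854| = 3.836 km/s.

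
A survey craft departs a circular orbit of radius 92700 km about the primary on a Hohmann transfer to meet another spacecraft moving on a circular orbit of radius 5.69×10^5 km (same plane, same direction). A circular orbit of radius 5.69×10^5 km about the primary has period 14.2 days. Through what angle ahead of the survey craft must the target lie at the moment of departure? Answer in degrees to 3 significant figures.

From Kepler's third law T² = 4π²r³/μ at r = 5.69×10^5 km, T = 14.2 days = 14.2 × 86400 s = 1.22688×10^6 s: μ = 4π²r³/T² = 4.83162×10^6 km³/s².
The Hohmann ellipse has a_t = (r₁ + r₂)/2 = 3.3085×10^5 km.
Transfer time t = π√(a_t³/μ) = 2.720×10^5 s.
The target's mean motion on its circular orbit is ω₂ = √(μ/r₂³) = 5.121×10^-6 rad/s.
Angle swept by the target during transfer: ω₂·t = 1.393 rad = 79.81°.
The survey craft traverses 180° on the transfer ellipse, so the target must lead by 180° − 79.81° = 100°.

φ = 100°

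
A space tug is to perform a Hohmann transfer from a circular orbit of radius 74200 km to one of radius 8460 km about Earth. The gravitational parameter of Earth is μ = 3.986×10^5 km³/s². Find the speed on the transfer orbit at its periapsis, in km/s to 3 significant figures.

Semi-major axis of the transfer orbit: a_t = (74200 + 8460)/2 = 41330 km.
At periapsis, r = 8460 km.
From the vis-viva equation, v = √[μ(2/r − 1/a_t)] = 9.197 km/s.

v = 9.20 km/s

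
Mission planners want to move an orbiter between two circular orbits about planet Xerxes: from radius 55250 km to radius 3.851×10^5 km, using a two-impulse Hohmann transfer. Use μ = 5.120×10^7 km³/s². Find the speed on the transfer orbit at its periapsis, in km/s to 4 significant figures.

v = 40.26 km/s

Transfer-ellipse semi-major axis a_t = (r₁ + r₂)/2 = (55250 + 3.851×10^5)/2 = 2.20175×10^5 km.
At periapsis, r = 55250 km.
Vis-viva: v = √[μ(2/r − 1/a_t)] = √[5.120×10^7 × (2/55250 − 1/2.20175×10^5)] = 40.26 km/s.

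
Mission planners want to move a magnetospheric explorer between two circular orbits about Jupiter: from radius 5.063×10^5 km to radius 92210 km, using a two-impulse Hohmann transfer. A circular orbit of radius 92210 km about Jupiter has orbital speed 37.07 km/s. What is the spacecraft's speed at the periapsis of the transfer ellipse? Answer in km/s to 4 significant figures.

From the circular-orbit relation v² = μ/r at r = 92210 km: μ = v²r = (37.07)² × 92210 = 1.26714×10^8 km³/s².
The Hohmann ellipse has a_t = (r₁ + r₂)/2 = 2.99255×10^5 km.
At periapsis, r = 92210 km.
Vis-viva: v = √[μ(2/r − 1/a_t)] = √[1.26714×10^8 × (2/92210 − 1/2.99255×10^5)] = 48.22 km/s.

v = 48.22 km/s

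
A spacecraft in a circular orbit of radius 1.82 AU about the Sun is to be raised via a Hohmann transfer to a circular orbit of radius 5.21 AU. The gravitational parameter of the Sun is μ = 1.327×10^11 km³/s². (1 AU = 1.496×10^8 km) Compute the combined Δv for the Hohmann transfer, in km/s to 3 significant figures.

In km: r₁ = 1.82 × 1.496×10^8 = 2.72272×10^8 km; r₂ = 5.21 × 1.496×10^8 = 7.79416×10^8 km.
Semi-major axis of the transfer orbit: a_t = (2.72272×10^8 + 7.79416×10^8)/2 = 5.25844×10^8 km.
At r₁ the circular-orbit speed is v₁ = √(μ/r₁) = 22.077 km/s.
Transfer-orbit speed at r₁ (vis-viva): v_p = √[μ(2/r₁ − 1/a_t)] = 26.878 km/s.
First burn Δv₁ = |v_p − v₁| = 4.801 km/s.
Circular speed at r₂: v₂ = √(μ/r₂) = 13.048 km/s.
Transfer-orbit speed at r₂: v_a = √[μ(2/r₂ − 1/a_t)] = 9.3891 km/s.
Second burn Δv₂ = |v₂ − v_a| = 3.659 km/s.
Δv = Δv₁ + Δv₂ = 4.801 + 3.659 = 8.460 km/s.

Δv = 8.46 km/s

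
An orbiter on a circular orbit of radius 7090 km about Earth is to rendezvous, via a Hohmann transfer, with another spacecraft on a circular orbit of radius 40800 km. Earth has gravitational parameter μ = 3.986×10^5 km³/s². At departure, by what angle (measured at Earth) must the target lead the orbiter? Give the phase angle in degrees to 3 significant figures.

Transfer-ellipse semi-major axis a_t = (r₁ + r₂)/2 = (7090 + 40800)/2 = 23945 km.
The half-period of the transfer ellipse is t = π√(a_t³/μ) = 18438 s.
The target's mean motion on its circular orbit is ω₂ = √(μ/r₂³) = 7.6609×10^-5 rad/s.
Angle swept by the target during transfer: ω₂·t = 1.4125 rad = 80.93°.
The orbiter traverses 180° on the transfer ellipse, so the target must lead by 180° − 80.93° = 99.1°.

φ = 99.1°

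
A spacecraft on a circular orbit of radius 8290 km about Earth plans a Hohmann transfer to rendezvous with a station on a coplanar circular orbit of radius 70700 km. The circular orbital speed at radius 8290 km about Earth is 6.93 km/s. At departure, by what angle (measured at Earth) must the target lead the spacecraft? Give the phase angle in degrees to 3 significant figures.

φ = 105°

From the circular-orbit relation v² = μ/r at r = 8290 km: μ = v²r = (6.93)² × 8290 = 3.98126×10^5 km³/s².
Transfer-ellipse semi-major axis a_t = (r₁ + r₂)/2 = (8290 + 70700)/2 = 39495 km.
The half-period of the transfer ellipse is t = π√(a_t³/μ) = 39080 s.
Target angular speed ω₂ = √(μ/r₂³) = 3.3565×10^-5 rad/s.
Angle swept by the target during transfer: ω₂·t = 1.3117 rad = 75.15°.
Arrival is 180° from departure on the ellipse, so φ = 180° − 75.15° = 105°.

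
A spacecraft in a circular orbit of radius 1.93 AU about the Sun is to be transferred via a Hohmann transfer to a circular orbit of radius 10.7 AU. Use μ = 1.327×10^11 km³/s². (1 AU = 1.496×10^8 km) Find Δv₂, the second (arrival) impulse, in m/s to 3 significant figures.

In km: r₁ = 1.93 × 1.496×10^8 = 2.88728×10^8 km; r₂ = 10.7 × 1.496×10^8 = 1.60072×10^9 km.
Semi-major axis of the transfer orbit: a_t = (2.88728×10^8 + 1.60072×10^9)/2 = 9.44724×10^8 km.
Circular speed at r = 1.60072×10^9 km: v_c = √(μ/r) = 9.10495 km/s.
Vis-viva on the transfer ellipse at r = 1.60072×10^9 km gives v_t = √[μ(2/r − 1/a_t)] = 5.03350 km/s.
Δv₂ = |v_t − v_c| = |5.03350 − 9.10495| = 4.071 km/s.

Δv₂ = 4070 m/s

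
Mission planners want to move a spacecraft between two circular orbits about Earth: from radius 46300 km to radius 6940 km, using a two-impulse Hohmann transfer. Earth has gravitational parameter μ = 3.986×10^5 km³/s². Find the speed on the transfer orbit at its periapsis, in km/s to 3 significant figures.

v = 9.99 km/s

Semi-major axis of the transfer orbit: a_t = (46300 + 6940)/2 = 26620 km.
At periapsis, r = 6940 km.
Applying v² = μ(2/r − 1/a_t): v = 9.995 km/s.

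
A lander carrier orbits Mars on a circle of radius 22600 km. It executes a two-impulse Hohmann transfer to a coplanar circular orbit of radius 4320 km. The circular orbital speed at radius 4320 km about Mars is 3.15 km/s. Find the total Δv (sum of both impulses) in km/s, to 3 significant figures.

From the circular-orbit relation v² = μ/r at r = 4320 km: μ = v²r = (3.15)² × 4320 = 42865.2 km³/s².
Semi-major axis of the transfer orbit: a_t = (22600 + 4320)/2 = 13460 km.
At r₁ the circular-orbit speed is v₁ = √(μ/r₁) = 1.3772 km/s.
On the transfer ellipse at r₁, vis-viva equation gives v_a = √[μ(2/r₁ − 1/a_t)] = 0.78022 km/s.
First burn Δv₁ = |v_a − v₁| = 0.5970 km/s.
Circular speed at r₂: v₂ = √(μ/r₂) = 3.1500 km/s.
Transfer-orbit speed at r₂: v_p = √[μ(2/r₂ − 1/a_t)] = 4.0817 km/s.
Second burn Δv₂ = |v₂ − v_p| = 0.9317 km/s.
Δv = Δv₁ + Δv₂ = 0.5970 + 0.9317 = 1.529 km/s.

Δv = 1.53 km/s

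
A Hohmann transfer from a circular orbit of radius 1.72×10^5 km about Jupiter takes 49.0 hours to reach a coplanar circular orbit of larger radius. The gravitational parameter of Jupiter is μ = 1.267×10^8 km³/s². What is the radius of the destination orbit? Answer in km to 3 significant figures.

r₂ = 1.30×10^6 km

Transfer time t = 49.0 hours = 1.764×10^5 s, and t = π√(a_t³/μ).
So a_t = (μ t²/π²)^(1/3) = (1.267×10^8 × (1.764×10^5)² / π²)^(1/3) = 7.3648×10^5 km.
Since a_t = (r₁ + r₂)/2, r₂ = 2a_t − r₁ = 2×7.3648×10^5 − 1.720×10^5 = 1.30096×10^6 km.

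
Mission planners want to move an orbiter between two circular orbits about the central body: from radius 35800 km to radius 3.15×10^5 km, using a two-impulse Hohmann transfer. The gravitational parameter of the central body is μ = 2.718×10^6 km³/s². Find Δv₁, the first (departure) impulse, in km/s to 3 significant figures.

Δv₁ = 2.96 km/s

The Hohmann ellipse has a_t = (r₁ + r₂)/2 = 1.754×10^5 km.
Circular speed at r = 35800 km: v_c = √(μ/r) = 8.71331 km/s.
Vis-viva on the transfer ellipse at r = 35800 km gives v_t = √[μ(2/r − 1/a_t)] = 11.6768 km/s.
Δv₁ = |v_t − v_c| = |11.6768 − 8.71331| = 2.963 km/s.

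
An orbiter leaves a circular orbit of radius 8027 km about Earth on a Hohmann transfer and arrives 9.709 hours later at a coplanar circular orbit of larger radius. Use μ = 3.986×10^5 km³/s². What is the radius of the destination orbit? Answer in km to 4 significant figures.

Transfer time t = 9.709 hours = 34952.4 s, and t = π√(a_t³/μ).
So a_t = (μ t²/π²)^(1/3) = (3.986×10^5 × (34952.4)² / π²)^(1/3) = 36677 km.
Since a_t = (r₁ + r₂)/2, r₂ = 2a_t − r₁ = 2×36677 − 8027 = 65327 km.

r₂ = 65330 km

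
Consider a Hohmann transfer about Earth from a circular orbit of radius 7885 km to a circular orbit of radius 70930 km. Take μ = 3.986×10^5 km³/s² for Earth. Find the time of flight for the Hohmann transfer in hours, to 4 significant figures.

t = 10.81 hours

The Hohmann ellipse has a_t = (r₁ + r₂)/2 = 39407.5 km.
By Kepler's third law the transfer-orbit period is T = 2π√(a_t³/μ), so t = T/2 = 38930 s.
Converting: 38930 s ÷ 3600 s/hour = 10.81 hours.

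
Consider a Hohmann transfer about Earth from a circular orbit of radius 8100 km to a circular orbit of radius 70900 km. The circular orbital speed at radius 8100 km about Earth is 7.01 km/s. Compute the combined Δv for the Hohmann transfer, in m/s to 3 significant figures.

From the circular-orbit relation v² = μ/r at r = 8100 km: μ = v²r = (7.01)² × 8100 = 3.98035×10^5 km³/s².
Transfer-ellipse semi-major axis a_t = (r₁ + r₂)/2 = (8100 + 70900)/2 = 39500 km.
At r₁ the circular-orbit speed is v₁ = √(μ/r₁) = 7.010 km/s.
On the transfer ellipse at r₁, vis-viva gives v_p = √[μ(2/r₁ − 1/a_t)] = 9.392 km/s.
First burn Δv₁ = |v_p − v₁| = 2.382 km/s.
Circular speed at r₂: v₂ = √(μ/r₂) = 2.369 km/s.
Transfer-orbit speed at r₂: v_a = √[μ(2/r₂ − 1/a_t)] = 1.073 km/s.
Second burn Δv₂ = |v₂ − v_a| = 1.296 km/s.
Δv = Δv₁ + Δv₂ = 2.382 + 1.296 = 3.678 km/s.

Δv = 3680 m/s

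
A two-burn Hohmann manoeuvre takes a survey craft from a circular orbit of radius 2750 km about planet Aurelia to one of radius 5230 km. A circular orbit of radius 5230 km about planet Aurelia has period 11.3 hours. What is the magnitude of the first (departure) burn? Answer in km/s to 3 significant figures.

From Kepler's third law T² = 4π²r³/μ at r = 5230 km, T = 11.3 hours = 11.3 × 3600 s = 40680 s: μ = 4π²r³/T² = 3412.74 km³/s².
Semi-major axis of the transfer orbit: a_t = (2750 + 5230)/2 = 3990 km.
On the circular orbit at r = 2750 km, v_c = √(μ/r) = 1.1140 km/s.
Vis-viva on the transfer ellipse at r = 2750 km gives v_t = √[μ(2/r − 1/a_t)] = 1.2754 km/s.
Δv₁ = |v_t − v_c| = |1.2754 − 1.1140| = 0.1614 km/s.

Δv₁ = 0.161 km/s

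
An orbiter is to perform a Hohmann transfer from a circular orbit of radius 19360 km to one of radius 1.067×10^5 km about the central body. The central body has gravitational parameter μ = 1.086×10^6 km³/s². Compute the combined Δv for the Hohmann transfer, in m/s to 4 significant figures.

Δv = 3677 m/s

Semi-major axis of the transfer orbit: a_t = (19360 + 1.067×10^5)/2 = 63030 km.
Circular speed at r₁: v₁ = √(μ/r₁) = √(1.086×10^6/19360) = 7.490 km/s.
On the transfer ellipse at r₁, vis-viva gives v_p = √[μ(2/r₁ − 1/a_t)] = 9.745 km/s.
First burn Δv₁ = |v_p − v₁| = 2.255 km/s.
At r₂, v₂ = √(μ/r₂) = 3.190 km/s.
Transfer-orbit speed at r₂: v_a = √[μ(2/r₂ − 1/a_t)] = 1.768 km/s.
Second burn Δv₂ = |v₂ − v_a| = 1.422 km/s.
Total Δv = Δv₁ + Δv₂ = 3.677 km/s.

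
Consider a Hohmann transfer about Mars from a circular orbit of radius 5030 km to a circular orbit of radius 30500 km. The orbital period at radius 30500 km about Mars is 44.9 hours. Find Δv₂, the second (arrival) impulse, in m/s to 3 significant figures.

Δv₂ = 555 m/s

From Kepler's third law T² = 4π²r³/μ at r = 30500 km, T = 44.9 hours = 44.9 × 3600 s = 1.6164×10^5 s: μ = 4π²r³/T² = 42870.8 km³/s².
Transfer-ellipse semi-major axis a_t = (r₁ + r₂)/2 = (5030 + 30500)/2 = 17765 km.
On the circular orbit at r = 30500 km, v_c = √(μ/r) = 1.1856 km/s.
Vis-viva on the transfer ellipse at r = 30500 km gives v_t = √[μ(2/r − 1/a_t)] = 0.63086 km/s.
Δv₂ = |v_t − v_c| = |0.63086 − 1.1856| = 0.5547 km/s.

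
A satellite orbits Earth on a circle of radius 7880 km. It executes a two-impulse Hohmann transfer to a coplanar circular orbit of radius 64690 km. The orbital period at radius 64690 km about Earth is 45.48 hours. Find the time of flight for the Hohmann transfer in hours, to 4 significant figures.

From Kepler's third law T² = 4π²r³/μ at r = 64690 km, T = 45.48 hours = 45.48 × 3600 s = 1.63728×10^5 s: μ = 4π²r³/T² = 3.98681×10^5 km³/s².
Semi-major axis of the transfer orbit: a_t = (7880 + 64690)/2 = 36285 km.
By Kepler's third law the transfer-orbit period is T = 2π√(a_t³/μ), so t = T/2 = 34390 s.
Converting: 34390 s ÷ 3600 s/hour = 9.553 hours.

t = 9.553 hours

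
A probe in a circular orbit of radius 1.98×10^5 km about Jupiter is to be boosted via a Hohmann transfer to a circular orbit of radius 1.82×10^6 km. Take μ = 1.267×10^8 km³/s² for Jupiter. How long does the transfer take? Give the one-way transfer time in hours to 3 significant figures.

t = 78.6 hours

Transfer-ellipse semi-major axis a_t = (r₁ + r₂)/2 = (1.980×10^5 + 1.820×10^6)/2 = 1.009×10^6 km.
Half the transfer-orbit period gives t = π√(a_t³/μ) = 2.829×10^5 s.
Converting: 2.829×10^5 s ÷ 3600 s/hour = 78.6 hours.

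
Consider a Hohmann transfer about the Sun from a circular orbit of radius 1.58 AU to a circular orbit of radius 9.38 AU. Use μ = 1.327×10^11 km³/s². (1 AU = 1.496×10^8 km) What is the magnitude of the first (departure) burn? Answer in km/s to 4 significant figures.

Δv₁ = 7.305 km/s

In km: r₁ = 1.58 × 1.496×10^8 = 2.36368×10^8 km; r₂ = 9.38 × 1.496×10^8 = 1.403248×10^9 km.
Semi-major axis of the transfer orbit: a_t = (2.36368×10^8 + 1.403248×10^9)/2 = 8.19808×10^8 km.
On the circular orbit at r = 2.36368×10^8 km, v_c = √(μ/r) = 23.694 km/s.
Transfer-orbit speed at the same r (vis-viva, a = a_t): v_t = √[μ(2/r − 1/a_t)] = 30.999 km/s.
Δv₁ = |v_t − v_c| = |30.999 − 23.694| = 7.305 km/s.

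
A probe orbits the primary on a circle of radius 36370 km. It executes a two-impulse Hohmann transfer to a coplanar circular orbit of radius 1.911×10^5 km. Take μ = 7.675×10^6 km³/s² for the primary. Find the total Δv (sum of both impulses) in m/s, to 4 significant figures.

The Hohmann ellipse has a_t = (r₁ + r₂)/2 = 1.13735×10^5 km.
Circular speed at r₁: v₁ = √(μ/r₁) = √(7.675×10^6/36370) = 14.527 km/s.
On the transfer ellipse at r₁, v² = μ(2/r − 1/a) gives v_p = √[μ(2/r₁ − 1/a_t)] = 18.830 km/s.
First burn Δv₁ = |v_p − v₁| = 4.303 km/s.
Circular speed at r₂: v₂ = √(μ/r₂) = 6.3374 km/s.
Transfer-orbit speed at r₂: v_a = √[μ(2/r₂ − 1/a_t)] = 3.5837 km/s.
Second burn Δv₂ = |v₂ − v_a| = 2.754 km/s.
Total Δv = Δv₁ + Δv₂ = 7.057 km/s.

Δv = 7057 m/s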